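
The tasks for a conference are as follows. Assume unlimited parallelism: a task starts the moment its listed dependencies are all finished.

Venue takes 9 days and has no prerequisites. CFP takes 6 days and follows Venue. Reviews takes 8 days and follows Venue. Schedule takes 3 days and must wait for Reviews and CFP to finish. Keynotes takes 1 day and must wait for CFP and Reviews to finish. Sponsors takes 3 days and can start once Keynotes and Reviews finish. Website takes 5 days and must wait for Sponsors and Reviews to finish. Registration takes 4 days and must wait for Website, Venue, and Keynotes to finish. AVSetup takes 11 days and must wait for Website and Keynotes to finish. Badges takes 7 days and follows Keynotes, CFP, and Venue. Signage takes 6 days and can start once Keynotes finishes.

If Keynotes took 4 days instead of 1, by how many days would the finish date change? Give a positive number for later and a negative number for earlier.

3

The binding path is Venue→Reviews→Keynotes→Sponsors→Website→AVSetup = 9+8+1+3+5+11 = 37; finish at 37 days.
Keynotes lies on that path, so at 4 days the path becomes 40 days.
The critical path is still Venue→Reviews→Keynotes→Sponsors→Website→AVSetup; finish is now 40 days.
Change in finish: 40 − 37 = +3 days.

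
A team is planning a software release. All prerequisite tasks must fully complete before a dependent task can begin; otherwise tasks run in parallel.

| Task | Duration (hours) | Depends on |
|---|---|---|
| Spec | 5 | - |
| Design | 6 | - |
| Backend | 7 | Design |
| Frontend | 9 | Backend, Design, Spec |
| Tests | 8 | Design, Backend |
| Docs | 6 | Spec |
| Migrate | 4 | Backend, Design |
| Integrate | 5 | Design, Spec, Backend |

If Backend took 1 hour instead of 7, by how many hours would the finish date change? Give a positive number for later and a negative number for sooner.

-6

Baseline: Design→Backend→Frontend = 6+7+9 = 22 → 22 hours.
Backend is on the critical path; changing it to 1 makes that path 16 hours.
The critical path is still Design→Backend→Frontend; finish is now 16 hours.
Change in finish: 16 − 22 = -6 hours.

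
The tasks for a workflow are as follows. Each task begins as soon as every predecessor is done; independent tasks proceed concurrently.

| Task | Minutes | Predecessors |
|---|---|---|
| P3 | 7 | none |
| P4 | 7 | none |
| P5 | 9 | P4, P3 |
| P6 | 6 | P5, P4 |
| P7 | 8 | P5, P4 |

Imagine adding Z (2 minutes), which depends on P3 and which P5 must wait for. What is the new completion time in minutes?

Originally the plan takes 24 minutes.
With Z inserted, P5 now waits for max(P4, P3, Z).
New critical path: P3→Z→P5→P7 = 7+2+9+8 = 26 ⇒ 26 minutes.

26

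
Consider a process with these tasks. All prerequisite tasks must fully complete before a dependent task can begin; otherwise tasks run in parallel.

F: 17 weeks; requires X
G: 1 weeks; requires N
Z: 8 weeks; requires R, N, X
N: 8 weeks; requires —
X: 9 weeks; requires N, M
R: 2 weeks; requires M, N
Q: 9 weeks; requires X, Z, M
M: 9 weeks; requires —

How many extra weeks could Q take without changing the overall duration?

0

The longest chain is M→X→Z→Q = 9+9+8+9 = 35; overall finish 35 weeks.
The longest chain containing Q totals 35 weeks.
Slack of Q = 26 − 26 = 0 weeks.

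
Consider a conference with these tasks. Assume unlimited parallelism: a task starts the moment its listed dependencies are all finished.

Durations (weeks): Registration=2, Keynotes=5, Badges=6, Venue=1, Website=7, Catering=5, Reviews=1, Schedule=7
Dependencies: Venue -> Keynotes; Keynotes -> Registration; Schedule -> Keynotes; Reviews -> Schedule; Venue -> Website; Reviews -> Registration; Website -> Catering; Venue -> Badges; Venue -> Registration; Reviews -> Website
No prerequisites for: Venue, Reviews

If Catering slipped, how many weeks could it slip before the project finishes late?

2

Reviews→Schedule→Keynotes→Registration = 1+7+5+2 = 15 sets the makespan at 15 weeks.
Longest path through Catering: 13 weeks (earliest finish 13, latest finish 15).
Float = 15 − 13 = 2.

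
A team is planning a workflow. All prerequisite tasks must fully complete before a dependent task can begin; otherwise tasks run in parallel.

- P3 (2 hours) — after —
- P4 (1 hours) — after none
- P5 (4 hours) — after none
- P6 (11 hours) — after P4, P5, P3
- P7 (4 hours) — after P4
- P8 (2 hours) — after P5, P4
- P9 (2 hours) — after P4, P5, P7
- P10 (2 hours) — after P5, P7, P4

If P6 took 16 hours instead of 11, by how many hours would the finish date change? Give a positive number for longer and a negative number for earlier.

The binding path is P5→P6 = 4+11 = 15; finish at 15 hours.
Since P6 is critical, the +5 change carries straight to that chain (now 20 hours).
The critical path is still P5→P6; finish is now 20 hours.
Change in finish: 20 − 15 = +5 hours.

5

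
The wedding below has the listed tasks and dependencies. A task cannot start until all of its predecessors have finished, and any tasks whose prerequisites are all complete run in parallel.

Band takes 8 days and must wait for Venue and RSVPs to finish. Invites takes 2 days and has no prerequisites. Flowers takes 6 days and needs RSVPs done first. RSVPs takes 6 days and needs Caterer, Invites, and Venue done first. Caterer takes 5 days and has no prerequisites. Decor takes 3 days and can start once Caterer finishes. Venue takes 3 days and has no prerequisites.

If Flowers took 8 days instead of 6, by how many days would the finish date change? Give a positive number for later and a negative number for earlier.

0

Actual critical path: Caterer→RSVPs→Band = 5+6+8 = 19 ⇒ 19 days.
Flowers has 2 days of float (longest path through it is 17).
The binding chain switches to Caterer→RSVPs→Flowers = 5+6+8 = 19; finish 19 days.
Change in finish: 19 − 19 = +0 days.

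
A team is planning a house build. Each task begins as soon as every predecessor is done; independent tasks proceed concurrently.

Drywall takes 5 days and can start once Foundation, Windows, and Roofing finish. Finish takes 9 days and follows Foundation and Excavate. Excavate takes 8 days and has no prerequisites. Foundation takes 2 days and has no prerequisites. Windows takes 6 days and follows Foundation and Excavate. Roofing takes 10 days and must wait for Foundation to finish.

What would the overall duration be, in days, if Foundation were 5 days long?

The binding path is Excavate→Windows→Drywall = 8+6+5 = 19; finish at 19 days.
Foundation has 2 days of float (longest path through it is 17).
The binding chain switches to Foundation→Roofing→Drywall = 5+10+5 = 20; finish 20 days.

20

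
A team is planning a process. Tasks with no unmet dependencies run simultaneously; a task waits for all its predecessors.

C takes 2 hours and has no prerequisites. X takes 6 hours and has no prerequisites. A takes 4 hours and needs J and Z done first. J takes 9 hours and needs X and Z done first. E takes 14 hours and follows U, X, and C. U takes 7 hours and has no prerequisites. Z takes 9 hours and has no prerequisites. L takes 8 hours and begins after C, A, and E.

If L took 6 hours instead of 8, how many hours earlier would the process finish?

2

As given, the longest chain is Z→J→A→L = 9+9+4+8 = 30, so the finish is 30 hours.
L lies on that path, so at 6 hours the path becomes 28 hours.
No other chain overtakes it, so the finish is 28 hours.
Change in finish: 28 − 30 = -2 hours.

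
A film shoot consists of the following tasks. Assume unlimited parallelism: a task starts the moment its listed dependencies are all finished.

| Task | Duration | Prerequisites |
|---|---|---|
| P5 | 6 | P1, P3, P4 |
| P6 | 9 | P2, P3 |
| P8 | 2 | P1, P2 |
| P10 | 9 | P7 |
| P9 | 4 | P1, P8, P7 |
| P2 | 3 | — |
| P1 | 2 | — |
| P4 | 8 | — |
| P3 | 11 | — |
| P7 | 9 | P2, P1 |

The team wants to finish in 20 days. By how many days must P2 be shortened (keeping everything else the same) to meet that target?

Current finish: 21 days; target: 20.
P2 is on every critical path, so each day cut from P2 cuts the finish by one (this holds down to a finish of 20).
Need 21 − 20 = 1 day off P2 → P2 becomes 2 days, finish becomes 20.

1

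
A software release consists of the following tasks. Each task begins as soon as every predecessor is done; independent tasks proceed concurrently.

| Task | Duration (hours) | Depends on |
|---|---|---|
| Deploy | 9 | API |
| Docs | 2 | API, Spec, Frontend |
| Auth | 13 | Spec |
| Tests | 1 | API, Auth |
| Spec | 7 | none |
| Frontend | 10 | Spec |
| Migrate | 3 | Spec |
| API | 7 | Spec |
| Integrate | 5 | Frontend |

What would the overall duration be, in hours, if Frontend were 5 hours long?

The binding path is Spec→API→Deploy = 7+7+9 = 23; finish at 23 hours.
Frontend has 1 hour of float (longest path through it is 22).
No other chain overtakes it, so the finish is 23 hours.

23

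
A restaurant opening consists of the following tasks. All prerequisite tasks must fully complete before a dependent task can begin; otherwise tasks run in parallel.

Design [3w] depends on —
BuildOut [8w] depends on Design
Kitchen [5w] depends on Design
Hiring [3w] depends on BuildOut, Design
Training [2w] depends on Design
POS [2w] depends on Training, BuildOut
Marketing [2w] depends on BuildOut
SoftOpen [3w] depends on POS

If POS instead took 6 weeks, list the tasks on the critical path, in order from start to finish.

Actual critical path: Design→BuildOut→POS→SoftOpen = 3+8+2+3 = 16 ⇒ 16 weeks.
POS lies on that path, so at 6 weeks the path becomes 20 weeks.
The critical path is still Design→BuildOut→POS→SoftOpen; finish is now 20 weeks.

Design, BuildOut, POS, SoftOpen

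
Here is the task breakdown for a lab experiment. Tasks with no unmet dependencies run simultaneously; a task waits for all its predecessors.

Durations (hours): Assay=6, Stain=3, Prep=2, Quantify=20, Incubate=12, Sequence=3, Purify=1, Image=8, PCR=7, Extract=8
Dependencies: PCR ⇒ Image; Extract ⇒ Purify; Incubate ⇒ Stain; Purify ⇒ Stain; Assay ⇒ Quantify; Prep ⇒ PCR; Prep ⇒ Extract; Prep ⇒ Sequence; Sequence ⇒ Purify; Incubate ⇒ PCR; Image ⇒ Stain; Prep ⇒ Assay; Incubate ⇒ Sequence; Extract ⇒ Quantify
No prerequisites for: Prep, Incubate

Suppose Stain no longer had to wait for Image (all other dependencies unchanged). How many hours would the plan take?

Original critical path: Prep→Extract→Quantify = 2+8+20 = 30 ⇒ 30 hours.
Without Image→Stain, Stain's earliest start moves from 27 to 16.
New critical path: Prep→Extract→Quantify = 2+8+20 = 30 ⇒ 30 hours.

30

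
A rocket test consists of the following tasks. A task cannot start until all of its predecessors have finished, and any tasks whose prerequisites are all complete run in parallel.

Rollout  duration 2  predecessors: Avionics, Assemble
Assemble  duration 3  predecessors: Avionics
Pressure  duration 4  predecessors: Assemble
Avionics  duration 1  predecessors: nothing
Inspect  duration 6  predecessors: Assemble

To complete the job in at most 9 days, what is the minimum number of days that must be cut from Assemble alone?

1

Current finish: 10 days; target: 9.
Assemble is on every critical path, so each day cut from Assemble cuts the finish by one (this holds down to a finish of 8).
Need 10 − 9 = 1 day off Assemble → Assemble becomes 2 days, finish becomes 9.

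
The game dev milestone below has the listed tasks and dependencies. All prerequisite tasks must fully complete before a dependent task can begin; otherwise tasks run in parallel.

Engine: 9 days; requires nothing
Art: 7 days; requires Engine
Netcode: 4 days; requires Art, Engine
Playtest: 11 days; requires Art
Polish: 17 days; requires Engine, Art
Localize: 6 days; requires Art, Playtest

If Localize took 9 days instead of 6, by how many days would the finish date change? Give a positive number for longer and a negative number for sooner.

3

The binding path is Engine→Art→Playtest→Localize = 9+7+11+6 = 33; finish at 33 days.
Since Localize is critical, the +3 change carries straight to that chain (now 36 days).
No other chain overtakes it, so the finish is 36 days.
Change in finish: 36 − 33 = +3 days.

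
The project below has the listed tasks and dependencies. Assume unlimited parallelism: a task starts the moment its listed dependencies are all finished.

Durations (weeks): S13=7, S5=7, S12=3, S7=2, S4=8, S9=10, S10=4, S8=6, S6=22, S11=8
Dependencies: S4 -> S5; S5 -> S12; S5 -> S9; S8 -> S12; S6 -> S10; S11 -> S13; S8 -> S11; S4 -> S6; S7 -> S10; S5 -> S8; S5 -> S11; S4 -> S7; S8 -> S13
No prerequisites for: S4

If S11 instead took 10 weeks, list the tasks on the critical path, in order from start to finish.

Baseline: S4→S5→S8→S11→S13 = 8+7+6+8+7 = 36 → 36 weeks.
S11 is on the critical path; changing it to 10 makes that path 38 weeks.
No other chain overtakes it, so the finish is 38 weeks.

S4, S5, S8, S11, S13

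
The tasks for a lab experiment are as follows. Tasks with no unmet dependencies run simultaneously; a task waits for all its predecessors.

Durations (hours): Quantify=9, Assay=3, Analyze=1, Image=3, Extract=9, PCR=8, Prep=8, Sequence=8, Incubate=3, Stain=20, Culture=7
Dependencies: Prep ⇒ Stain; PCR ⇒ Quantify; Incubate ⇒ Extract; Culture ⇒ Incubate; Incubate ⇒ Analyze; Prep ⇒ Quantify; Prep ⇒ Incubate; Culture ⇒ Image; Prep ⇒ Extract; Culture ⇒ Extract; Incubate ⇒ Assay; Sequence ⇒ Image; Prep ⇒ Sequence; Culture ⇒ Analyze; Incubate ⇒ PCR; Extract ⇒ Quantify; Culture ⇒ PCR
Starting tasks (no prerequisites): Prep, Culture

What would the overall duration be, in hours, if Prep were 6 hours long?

As given, the longest chain is Prep→Incubate→Extract→Quantify = 8+3+9+9 = 29, so the finish is 29 hours.
Since Prep is critical, the -2 change carries straight to that chain (now 27 hours).
The binding chain switches to Culture→Incubate→Extract→Quantify = 7+3+9+9 = 28; finish 28 hours.

28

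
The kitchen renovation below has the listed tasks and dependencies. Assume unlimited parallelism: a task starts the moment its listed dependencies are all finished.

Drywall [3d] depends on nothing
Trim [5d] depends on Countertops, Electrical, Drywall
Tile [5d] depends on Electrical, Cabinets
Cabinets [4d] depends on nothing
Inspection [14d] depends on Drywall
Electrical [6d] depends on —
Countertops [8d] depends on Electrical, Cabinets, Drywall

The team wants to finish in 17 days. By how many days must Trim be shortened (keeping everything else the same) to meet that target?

2

Current finish: 19 days; target: 17.
Trim is on every critical path, so each day cut from Trim cuts the finish by one (this holds down to a finish of 17).
Need 19 − 17 = 2 days off Trim → Trim becomes 3 days, finish becomes 17.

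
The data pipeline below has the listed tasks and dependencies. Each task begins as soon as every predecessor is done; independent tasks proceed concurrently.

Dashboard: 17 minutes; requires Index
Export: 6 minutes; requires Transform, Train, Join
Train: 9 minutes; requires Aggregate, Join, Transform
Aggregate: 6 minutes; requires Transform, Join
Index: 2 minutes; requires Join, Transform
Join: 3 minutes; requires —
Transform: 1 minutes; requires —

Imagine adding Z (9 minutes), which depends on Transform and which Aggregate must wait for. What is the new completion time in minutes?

Originally the project takes 24 minutes.
With Z inserted, Aggregate now waits for max(Transform, Join, Z).
New critical path: Transform→Z→Aggregate→Train→Export = 1+9+6+9+6 = 31 ⇒ 31 minutes.

31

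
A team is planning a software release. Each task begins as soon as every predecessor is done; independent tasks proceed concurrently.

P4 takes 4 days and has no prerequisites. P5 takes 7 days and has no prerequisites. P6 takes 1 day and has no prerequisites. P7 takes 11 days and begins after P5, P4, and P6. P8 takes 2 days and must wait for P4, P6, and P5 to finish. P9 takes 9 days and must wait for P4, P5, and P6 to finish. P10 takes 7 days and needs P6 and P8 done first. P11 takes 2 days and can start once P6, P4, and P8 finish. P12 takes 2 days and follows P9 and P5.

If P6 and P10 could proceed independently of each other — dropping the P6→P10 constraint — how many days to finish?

18

Before: longest chain P5→P7 = 7+11 = 18, finish 18.
Dropping P6→P10 doesn't change P10's earliest start (9); another predecessor still binds.
New critical path: P5→P7 = 7+11 = 18 ⇒ 18 days.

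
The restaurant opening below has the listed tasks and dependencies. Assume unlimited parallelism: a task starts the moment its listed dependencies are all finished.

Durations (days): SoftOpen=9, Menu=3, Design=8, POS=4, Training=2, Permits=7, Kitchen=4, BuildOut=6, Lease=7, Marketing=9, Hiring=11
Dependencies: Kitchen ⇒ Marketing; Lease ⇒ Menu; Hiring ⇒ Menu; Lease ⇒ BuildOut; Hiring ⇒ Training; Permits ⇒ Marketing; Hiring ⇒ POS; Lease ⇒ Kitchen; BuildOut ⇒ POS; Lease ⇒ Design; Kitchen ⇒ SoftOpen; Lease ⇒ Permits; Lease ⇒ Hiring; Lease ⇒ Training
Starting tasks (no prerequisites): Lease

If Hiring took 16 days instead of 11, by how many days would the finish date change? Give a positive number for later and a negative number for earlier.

Actual critical path: Lease→Permits→Marketing = 7+7+9 = 23 ⇒ 23 days.
Hiring has 1 day of float (longest path through it is 22).
Now Lease→Hiring→POS = 7+16+4 = 27 is longest, so the finish becomes 27 days.
Change in finish: 27 − 23 = +4 days.

4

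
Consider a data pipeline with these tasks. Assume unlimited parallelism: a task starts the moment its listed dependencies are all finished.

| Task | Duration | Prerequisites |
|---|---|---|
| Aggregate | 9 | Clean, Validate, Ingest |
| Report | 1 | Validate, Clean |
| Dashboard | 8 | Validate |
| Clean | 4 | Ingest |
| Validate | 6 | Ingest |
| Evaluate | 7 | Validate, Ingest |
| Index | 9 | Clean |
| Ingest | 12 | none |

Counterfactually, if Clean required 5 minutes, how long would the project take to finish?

27

Baseline: Ingest→Validate→Aggregate = 12+6+9 = 27 → 27 minutes.
Clean is off the critical path — its longest chain is 25 minutes, giving 2 of slack.
The critical path is still Ingest→Validate→Aggregate; finish is now 27 minutes.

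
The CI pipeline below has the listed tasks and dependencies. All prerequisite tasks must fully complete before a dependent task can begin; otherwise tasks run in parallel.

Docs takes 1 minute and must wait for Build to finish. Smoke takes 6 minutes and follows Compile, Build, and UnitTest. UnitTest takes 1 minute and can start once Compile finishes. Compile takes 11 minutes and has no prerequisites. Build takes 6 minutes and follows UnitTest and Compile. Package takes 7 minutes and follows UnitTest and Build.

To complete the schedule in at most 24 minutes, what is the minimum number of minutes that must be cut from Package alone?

1

Current finish: 25 minutes; target: 24.
Package is on every critical path, so each minute cut from Package cuts the finish by one (this holds down to a finish of 24).
Need 25 − 24 = 1 minute off Package → Package becomes 6 minutes, finish becomes 24.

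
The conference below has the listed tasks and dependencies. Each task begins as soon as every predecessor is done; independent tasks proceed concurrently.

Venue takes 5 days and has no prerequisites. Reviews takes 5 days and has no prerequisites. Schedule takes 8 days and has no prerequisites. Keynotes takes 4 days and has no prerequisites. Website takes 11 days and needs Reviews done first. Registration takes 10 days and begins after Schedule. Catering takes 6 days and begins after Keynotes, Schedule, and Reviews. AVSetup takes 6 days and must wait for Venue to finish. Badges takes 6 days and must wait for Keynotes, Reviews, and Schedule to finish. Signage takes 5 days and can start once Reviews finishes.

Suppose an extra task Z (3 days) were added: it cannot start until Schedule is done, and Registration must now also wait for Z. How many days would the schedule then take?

Originally the schedule takes 18 days.
With Z inserted, Registration now waits for max(Schedule, Z).
New critical path: Schedule→Z→Registration = 8+3+10 = 21 ⇒ 21 days.

21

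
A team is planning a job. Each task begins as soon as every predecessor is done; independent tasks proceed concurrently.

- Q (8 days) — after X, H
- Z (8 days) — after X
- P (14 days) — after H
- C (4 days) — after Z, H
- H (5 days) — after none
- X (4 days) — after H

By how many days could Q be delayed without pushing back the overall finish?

4

H→X→Z→C = 5+4+8+4 = 21 sets the makespan at 21 days.
Q finishes as early as 17 and must finish by 21.
Float = 21 − 17 = 4.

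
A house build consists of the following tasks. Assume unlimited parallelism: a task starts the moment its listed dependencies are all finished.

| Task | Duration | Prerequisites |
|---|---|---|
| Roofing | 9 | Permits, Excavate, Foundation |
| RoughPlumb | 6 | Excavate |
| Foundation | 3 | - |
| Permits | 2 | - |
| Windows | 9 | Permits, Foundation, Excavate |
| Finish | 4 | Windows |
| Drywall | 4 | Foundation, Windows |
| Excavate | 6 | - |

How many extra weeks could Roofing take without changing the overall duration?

4

Critical path: Excavate→Windows→Drywall = 6+9+4 = 19, so the finish is 19 weeks.
Roofing finishes as early as 15 and must finish by 19.
Slack of Roofing = 10 − 6 = 4 weeks.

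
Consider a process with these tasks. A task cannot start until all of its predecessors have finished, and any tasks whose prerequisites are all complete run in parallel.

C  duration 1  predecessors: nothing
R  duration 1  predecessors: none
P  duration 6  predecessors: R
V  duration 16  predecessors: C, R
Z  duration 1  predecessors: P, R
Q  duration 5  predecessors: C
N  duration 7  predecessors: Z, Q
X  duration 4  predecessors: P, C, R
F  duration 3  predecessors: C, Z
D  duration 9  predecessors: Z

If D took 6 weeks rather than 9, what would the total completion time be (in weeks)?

As given, the longest chain is R→P→Z→D = 1+6+1+9 = 17, so the finish is 17 weeks.
D is on the critical path; changing it to 6 makes that path 14 weeks.
Now C→V = 1+16 = 17 is longest, so the finish becomes 17 weeks.

17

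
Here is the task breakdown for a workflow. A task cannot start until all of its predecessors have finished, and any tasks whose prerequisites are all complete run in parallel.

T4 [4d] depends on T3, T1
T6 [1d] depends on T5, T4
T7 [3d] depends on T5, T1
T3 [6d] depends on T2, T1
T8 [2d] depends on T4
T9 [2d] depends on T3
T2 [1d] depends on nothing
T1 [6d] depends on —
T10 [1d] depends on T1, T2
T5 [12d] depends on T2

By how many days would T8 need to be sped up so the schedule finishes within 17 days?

Current finish: 18 days; target: 17.
T8 is on every critical path, so each day cut from T8 cuts the finish by one (this holds down to a finish of 17).
Need 18 − 17 = 1 day off T8 → T8 becomes 1 day, finish becomes 17.

1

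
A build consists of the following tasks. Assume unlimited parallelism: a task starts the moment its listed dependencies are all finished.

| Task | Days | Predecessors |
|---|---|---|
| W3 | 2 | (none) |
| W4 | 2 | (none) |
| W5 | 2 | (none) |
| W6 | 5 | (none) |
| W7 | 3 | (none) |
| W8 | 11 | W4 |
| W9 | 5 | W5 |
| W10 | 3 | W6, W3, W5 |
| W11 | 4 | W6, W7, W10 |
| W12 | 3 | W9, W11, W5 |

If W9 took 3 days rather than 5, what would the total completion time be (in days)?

15

Baseline: W6→W10→W11→W12 = 5+3+4+3 = 15 → 15 days.
W9 has 5 days of float (longest path through it is 10).
No other chain overtakes it, so the finish is 15 days.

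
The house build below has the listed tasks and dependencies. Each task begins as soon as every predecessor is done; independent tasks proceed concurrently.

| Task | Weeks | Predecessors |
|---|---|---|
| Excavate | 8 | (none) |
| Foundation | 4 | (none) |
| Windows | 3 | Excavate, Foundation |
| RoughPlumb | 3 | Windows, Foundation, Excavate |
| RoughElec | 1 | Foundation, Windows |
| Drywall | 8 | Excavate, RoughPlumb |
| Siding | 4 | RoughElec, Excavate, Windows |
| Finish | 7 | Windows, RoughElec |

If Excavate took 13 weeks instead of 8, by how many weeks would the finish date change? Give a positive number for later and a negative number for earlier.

5

The binding path is Excavate→Windows→RoughPlumb→Drywall = 8+3+3+8 = 22; finish at 22 weeks.
Excavate is on the critical path; changing it to 13 makes that path 27 weeks.
The critical path is still Excavate→Windows→RoughPlumb→Drywall; finish is now 27 weeks.
Change in finish: 27 − 22 = +5 weeks.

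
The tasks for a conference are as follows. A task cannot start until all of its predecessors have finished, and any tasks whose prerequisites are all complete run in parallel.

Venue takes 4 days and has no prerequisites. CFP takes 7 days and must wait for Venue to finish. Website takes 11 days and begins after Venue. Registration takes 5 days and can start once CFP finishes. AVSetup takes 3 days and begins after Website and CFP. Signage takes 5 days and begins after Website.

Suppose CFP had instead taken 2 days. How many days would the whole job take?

The binding path is Venue→Website→Signage = 4+11+5 = 20; finish at 20 days.
CFP has 4 days of float (longest path through it is 16).
That remains the longest chain; total 20 days.

20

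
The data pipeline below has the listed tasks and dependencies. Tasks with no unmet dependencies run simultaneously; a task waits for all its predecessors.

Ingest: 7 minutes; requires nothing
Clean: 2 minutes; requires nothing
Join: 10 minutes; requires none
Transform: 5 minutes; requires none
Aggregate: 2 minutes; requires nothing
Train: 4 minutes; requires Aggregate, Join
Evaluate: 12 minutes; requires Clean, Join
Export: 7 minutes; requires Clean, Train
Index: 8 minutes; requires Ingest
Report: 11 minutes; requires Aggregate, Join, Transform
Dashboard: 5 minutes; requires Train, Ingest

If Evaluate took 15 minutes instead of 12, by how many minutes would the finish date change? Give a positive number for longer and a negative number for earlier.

Critical path before the change: Join→Evaluate = 10+12 = 22 giving 22 minutes.
Evaluate lies on that path, so at 15 minutes the path becomes 25 minutes.
The critical path is still Join→Evaluate; finish is now 25 minutes.
Change in finish: 25 − 22 = +3 minutes.

3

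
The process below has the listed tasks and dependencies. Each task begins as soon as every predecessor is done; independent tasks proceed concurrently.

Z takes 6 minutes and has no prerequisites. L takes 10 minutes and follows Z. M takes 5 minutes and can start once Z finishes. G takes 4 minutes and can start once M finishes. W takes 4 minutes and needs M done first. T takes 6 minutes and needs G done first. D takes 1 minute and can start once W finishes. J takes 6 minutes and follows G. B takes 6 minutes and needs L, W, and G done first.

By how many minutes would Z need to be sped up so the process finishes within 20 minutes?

2

Current finish: 22 minutes; target: 20.
Z is on every critical path, so each minute cut from Z cuts the finish by one (this holds down to a finish of 17).
Need 22 − 20 = 2 minutes off Z → Z becomes 4 minutes, finish becomes 20.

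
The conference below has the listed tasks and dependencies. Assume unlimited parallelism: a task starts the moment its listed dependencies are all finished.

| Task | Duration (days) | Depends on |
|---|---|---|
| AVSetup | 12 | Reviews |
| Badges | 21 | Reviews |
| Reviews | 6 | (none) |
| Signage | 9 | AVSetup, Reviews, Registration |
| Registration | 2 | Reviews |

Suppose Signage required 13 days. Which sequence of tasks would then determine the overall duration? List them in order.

Baseline: Reviews→AVSetup→Signage = 6+12+9 = 27 → 27 days.
Signage is on the critical path; changing it to 13 makes that path 31 days.
No other chain overtakes it, so the finish is 31 days.

Reviews, AVSetup, Signage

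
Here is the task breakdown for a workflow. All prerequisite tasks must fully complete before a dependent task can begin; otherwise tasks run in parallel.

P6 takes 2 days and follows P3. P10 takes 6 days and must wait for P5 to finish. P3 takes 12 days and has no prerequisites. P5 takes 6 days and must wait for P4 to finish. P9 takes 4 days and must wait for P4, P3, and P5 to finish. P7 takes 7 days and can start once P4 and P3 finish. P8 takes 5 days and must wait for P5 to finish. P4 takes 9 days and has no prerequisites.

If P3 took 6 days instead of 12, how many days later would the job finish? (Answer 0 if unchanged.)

0

The binding path is P4→P5→P10 = 9+6+6 = 21; finish at 21 days.
P3 is off the critical path — its longest chain is 19 days, giving 2 of slack.
That remains the longest chain; total 21 days.
Change in finish: 21 − 21 = +0 days.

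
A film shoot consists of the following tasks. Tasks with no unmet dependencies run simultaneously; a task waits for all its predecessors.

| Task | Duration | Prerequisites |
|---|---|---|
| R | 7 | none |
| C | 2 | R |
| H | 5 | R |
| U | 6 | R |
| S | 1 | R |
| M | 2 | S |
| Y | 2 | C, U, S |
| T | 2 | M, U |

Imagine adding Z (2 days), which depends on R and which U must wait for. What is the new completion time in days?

17

Originally the project takes 15 days.
With Z inserted, U now waits for max(R, Z).
New critical path: R→Z→U→Y = 7+2+6+2 = 17 ⇒ 17 days.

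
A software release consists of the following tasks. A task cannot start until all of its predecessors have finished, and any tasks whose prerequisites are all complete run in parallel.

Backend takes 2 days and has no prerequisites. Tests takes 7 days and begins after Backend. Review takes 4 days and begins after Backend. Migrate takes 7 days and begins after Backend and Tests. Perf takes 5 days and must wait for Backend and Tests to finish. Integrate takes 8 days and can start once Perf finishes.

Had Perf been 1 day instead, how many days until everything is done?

As given, the longest chain is Backend→Tests→Perf→Integrate = 2+7+5+8 = 22, so the finish is 22 days.
Perf is on the critical path; changing it to 1 makes that path 18 days.
That remains the longest chain; total 18 days.

18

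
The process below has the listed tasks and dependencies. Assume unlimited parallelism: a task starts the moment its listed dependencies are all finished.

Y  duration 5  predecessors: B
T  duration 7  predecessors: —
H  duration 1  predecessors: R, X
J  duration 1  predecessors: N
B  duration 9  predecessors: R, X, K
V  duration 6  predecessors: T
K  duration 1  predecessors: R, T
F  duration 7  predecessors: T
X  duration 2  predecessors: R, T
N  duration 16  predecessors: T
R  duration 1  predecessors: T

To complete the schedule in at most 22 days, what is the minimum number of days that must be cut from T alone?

2

Current finish: 24 days; target: 22.
T is on every critical path, so each day cut from T cuts the finish by one (this holds down to a finish of 18).
Need 24 − 22 = 2 days off T → T becomes 5 days, finish becomes 22.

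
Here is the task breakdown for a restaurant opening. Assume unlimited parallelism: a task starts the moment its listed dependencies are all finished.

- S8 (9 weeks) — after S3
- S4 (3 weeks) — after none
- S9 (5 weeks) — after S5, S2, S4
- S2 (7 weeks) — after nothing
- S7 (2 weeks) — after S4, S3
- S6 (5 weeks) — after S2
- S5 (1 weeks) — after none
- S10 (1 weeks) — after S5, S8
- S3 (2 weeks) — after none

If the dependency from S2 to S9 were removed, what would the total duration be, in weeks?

12

Before: longest chain S2→S6 = 7+5 = 12, finish 12.
Without S2→S9, S9's earliest start moves from 7 to 3.
The longest chain is now S2→S6 = 7+5 = 12, so the restaurant opening takes 12 weeks.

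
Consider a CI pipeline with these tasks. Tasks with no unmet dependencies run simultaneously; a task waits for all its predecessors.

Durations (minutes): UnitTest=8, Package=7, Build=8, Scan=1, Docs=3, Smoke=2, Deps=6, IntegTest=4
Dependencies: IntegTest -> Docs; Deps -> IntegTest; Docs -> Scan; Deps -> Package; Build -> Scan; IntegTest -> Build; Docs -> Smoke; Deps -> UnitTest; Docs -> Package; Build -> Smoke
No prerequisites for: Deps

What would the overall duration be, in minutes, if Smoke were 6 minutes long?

Actual critical path: Deps→IntegTest→Build→Smoke = 6+4+8+2 = 20 ⇒ 20 minutes.
Smoke is on the critical path; changing it to 6 makes that path 24 minutes.
That remains the longest chain; total 24 minutes.

24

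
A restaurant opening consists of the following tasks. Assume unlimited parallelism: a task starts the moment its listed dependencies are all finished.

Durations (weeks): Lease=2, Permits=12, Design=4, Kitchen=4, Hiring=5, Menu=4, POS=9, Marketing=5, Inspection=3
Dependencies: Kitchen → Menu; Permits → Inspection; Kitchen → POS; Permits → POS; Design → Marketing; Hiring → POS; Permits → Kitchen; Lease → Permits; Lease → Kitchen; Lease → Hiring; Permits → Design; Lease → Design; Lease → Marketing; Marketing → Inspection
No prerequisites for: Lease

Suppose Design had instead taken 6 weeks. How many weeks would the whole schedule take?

28

As given, the longest chain is Lease→Permits→Kitchen→POS = 2+12+4+9 = 27, so the finish is 27 weeks.
The longest path through Design is only 26 weeks, so Design has float 1.
Now Lease→Permits→Design→Marketing→Inspection = 2+12+6+5+3 = 28 is longest, so the finish becomes 28 weeks.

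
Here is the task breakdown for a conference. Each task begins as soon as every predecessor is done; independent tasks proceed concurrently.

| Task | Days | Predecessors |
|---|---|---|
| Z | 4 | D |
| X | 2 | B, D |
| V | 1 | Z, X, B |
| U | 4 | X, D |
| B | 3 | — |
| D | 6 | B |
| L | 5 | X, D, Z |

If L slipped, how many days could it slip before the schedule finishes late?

0

Critical path: B→D→Z→L = 3+6+4+5 = 18, so the finish is 18 days.
Longest path through L: 18 days (earliest finish 18, latest finish 18).
So L can slip 18 − 18 = 0 days.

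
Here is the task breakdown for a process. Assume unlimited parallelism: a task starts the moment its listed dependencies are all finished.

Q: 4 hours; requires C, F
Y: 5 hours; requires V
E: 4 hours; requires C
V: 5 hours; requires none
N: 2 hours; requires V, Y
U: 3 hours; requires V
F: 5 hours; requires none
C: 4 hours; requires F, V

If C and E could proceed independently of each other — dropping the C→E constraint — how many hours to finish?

Original critical path: F→C→E = 5+4+4 = 13 ⇒ 13 hours.
Without C→E, E's earliest start moves from 9 to 0.
New critical path: F→C→Q = 5+4+4 = 13 ⇒ 13 hours.

13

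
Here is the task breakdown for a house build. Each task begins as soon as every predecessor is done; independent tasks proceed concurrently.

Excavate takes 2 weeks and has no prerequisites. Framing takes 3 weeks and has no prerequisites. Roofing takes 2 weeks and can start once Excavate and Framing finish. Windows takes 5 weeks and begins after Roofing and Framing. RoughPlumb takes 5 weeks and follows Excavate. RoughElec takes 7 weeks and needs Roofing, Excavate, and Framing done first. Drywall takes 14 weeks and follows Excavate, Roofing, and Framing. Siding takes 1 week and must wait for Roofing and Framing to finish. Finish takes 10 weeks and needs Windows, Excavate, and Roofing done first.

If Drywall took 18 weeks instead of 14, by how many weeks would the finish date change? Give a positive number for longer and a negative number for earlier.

3

As given, the longest chain is Framing→Roofing→Windows→Finish = 3+2+5+10 = 20, so the finish is 20 weeks.
Drywall is off the critical path — its longest chain is 19 weeks, giving 1 of slack.
New critical path: Framing→Roofing→Drywall = 3+2+18 = 23 ⇒ 23 weeks.
Change in finish: 23 − 20 = +3 weeks.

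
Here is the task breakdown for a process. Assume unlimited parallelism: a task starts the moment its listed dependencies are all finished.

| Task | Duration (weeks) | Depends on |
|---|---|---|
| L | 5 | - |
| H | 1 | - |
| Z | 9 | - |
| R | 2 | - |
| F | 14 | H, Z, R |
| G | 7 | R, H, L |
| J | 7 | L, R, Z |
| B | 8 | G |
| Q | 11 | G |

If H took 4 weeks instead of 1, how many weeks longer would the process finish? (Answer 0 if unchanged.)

0

The binding path is L→G→Q = 5+7+11 = 23; finish at 23 weeks.
H is off the critical path — its longest chain is 19 weeks, giving 4 of slack.
No other chain overtakes it, so the finish is 23 weeks.
Change in finish: 23 − 23 = +0 weeks.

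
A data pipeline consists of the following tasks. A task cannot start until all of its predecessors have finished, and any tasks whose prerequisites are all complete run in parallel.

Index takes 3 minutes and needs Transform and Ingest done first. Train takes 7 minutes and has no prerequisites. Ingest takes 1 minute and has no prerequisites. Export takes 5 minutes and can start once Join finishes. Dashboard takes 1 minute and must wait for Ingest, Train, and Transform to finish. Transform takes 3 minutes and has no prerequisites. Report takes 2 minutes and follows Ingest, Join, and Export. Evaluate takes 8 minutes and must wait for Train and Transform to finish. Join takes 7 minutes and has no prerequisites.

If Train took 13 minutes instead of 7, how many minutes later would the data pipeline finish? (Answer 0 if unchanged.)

Actual critical path: Train→Evaluate = 7+8 = 15 ⇒ 15 minutes.
Train is on the critical path; changing it to 13 makes that path 21 minutes.
The critical path is still Train→Evaluate; finish is now 21 minutes.
Change in finish: 21 − 15 = +6 minutes.

6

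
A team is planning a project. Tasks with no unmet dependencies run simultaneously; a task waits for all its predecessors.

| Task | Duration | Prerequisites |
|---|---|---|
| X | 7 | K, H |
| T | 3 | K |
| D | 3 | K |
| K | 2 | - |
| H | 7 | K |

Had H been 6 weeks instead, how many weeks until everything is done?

As given, the longest chain is K→H→X = 2+7+7 = 16, so the finish is 16 weeks.
H is on the critical path; changing it to 6 makes that path 15 weeks.
The critical path is still K→H→X; finish is now 15 weeks.

15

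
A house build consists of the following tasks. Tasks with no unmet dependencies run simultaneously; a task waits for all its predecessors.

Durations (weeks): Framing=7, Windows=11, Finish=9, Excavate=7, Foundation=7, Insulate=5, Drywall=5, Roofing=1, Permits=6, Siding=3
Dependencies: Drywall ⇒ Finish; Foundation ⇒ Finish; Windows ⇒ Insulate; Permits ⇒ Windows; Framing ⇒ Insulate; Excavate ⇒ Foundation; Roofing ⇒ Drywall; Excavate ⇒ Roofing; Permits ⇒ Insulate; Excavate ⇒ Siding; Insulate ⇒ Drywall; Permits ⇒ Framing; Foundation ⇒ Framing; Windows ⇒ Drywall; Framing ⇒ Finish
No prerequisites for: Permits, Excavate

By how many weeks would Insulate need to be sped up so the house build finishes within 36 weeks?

4

Current finish: 40 weeks; target: 36.
Insulate is on every critical path, so each week cut from Insulate cuts the finish by one (this holds down to a finish of 36).
Need 40 − 36 = 4 weeks off Insulate → Insulate becomes 1 week, finish becomes 36.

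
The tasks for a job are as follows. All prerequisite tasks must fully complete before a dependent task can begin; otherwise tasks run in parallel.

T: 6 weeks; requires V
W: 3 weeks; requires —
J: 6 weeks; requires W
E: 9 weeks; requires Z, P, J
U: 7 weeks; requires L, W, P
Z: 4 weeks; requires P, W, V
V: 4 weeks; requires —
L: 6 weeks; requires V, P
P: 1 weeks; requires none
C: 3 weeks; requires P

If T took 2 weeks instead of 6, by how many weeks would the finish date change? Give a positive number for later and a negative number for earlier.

0

Actual critical path: W→J→E = 3+6+9 = 18 ⇒ 18 weeks.
T has 8 weeks of float (longest path through it is 10).
That remains the longest chain; total 18 weeks.
Change in finish: 18 − 18 = +0 weeks.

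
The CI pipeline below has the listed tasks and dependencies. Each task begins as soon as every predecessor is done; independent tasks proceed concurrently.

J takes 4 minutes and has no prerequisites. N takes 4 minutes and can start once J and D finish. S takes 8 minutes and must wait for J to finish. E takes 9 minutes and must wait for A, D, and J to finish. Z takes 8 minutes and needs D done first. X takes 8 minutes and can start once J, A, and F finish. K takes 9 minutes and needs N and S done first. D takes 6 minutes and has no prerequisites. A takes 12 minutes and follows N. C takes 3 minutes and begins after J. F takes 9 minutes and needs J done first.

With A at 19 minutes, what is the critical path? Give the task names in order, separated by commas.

As given, the longest chain is D→N→A→E = 6+4+12+9 = 31, so the finish is 31 minutes.
A lies on that path, so at 19 minutes the path becomes 38 minutes.
The critical path is still D→N→A→E; finish is now 38 minutes.

D, N, A, E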